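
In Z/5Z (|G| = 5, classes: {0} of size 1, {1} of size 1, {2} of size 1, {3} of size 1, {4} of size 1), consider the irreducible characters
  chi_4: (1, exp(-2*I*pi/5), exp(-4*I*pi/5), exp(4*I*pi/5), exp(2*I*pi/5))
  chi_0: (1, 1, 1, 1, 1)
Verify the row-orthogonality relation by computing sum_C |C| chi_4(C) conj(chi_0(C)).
Sum = 0; so <chi_4, chi_0> = 0 (distinct irreducibles are orthogonal).

Details: Compute term by term over conjugacy classes (|C| * chi_4(C) * conj(chi_0(C))):
  1*(1)*conj(1) + 1*(exp(-2*I*pi/5))*conj(1) + 1*(exp(-4*I*pi/5))*conj(1) + 1*(exp(4*I*pi/5))*conj(1) + 1*(exp(2*I*pi/5))*conj(1)
  = (1) + (exp(-2*I*pi/5)) + (exp(-4*I*pi/5)) + (exp(4*I*pi/5)) + (exp(2*I*pi/5))
  = 0.
(Exp terms are combined using exp(i*s)*conj(exp(i*t)) = exp(i*(s-t)), and sums of them are collapsed using the identity that for every m > 1 the m distinct m-th roots of unity sum to 0, e.g. 1 + exp(2*I*pi/3) + exp(-2*I*pi/3) = 0.)
Dividing by |G| = 5 gives 0/5 = 0, matching the row-orthogonality relation <chi_4, chi_0> = [chi_4 = chi_0].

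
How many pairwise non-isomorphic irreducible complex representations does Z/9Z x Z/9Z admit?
81

Reasoning: The number of irreducible complex representations of a finite group equals its number of conjugacy classes. Z/9Z x Z/9Z is abelian of order 81, so every element is its own conjugacy class: 81 classes, so Z/9Z x Z/9Z (order 81) has exactly 81 irreducible complex representations.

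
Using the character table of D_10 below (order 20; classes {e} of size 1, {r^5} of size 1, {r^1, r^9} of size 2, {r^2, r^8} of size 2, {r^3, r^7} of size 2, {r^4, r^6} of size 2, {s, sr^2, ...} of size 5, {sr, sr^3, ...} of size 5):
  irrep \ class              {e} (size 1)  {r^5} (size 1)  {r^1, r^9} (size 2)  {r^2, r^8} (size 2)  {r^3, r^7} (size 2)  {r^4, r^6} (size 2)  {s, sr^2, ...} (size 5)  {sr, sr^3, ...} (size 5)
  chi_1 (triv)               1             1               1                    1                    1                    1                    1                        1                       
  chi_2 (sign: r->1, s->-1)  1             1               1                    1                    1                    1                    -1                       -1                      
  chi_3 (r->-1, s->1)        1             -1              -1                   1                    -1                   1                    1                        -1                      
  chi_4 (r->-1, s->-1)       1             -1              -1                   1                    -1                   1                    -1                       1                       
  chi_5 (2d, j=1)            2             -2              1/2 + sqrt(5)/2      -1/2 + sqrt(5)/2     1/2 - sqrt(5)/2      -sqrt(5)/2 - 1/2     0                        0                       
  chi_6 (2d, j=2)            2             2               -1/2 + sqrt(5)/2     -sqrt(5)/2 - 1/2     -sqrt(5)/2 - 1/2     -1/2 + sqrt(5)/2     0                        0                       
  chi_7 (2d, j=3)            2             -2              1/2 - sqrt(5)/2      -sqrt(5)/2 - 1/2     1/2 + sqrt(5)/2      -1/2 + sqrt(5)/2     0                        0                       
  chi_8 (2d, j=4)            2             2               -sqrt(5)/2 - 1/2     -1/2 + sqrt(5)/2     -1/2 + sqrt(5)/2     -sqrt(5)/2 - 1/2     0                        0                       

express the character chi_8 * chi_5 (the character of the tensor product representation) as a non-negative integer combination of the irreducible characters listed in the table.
chi_8 tensor chi_5 = chi_3 + chi_4 + chi_7 (all other irreducibles have multiplicity 0).

Why: The character of a tensor product is the pointwise product (chi_8 * chi_5)(C) = chi_8(C) * chi_5(C):
  {e}: (2)*(2), {r^5}: (2)*(-2), {r^1, r^9}: (-sqrt(5)/2 - 1/2)*(1/2 + sqrt(5)/2), {r^2, r^8}: (-1/2 + sqrt(5)/2)*(-1/2 + sqrt(5)/2), {r^3, r^7}: (-1/2 + sqrt(5)/2)*(1/2 - sqrt(5)/2), {r^4, r^6}: (-sqrt(5)/2 - 1/2)*(-sqrt(5)/2 - 1/2), {s, sr^2, ...}: (0)*(0), {sr, sr^3, ...}: (0)*(0)
so (chi_8 * chi_5) takes values
  {e} -> 4, {r^5} -> -4, {r^1, r^9} -> -3/2 - sqrt(5)/2, {r^2, r^8} -> 3/2 - sqrt(5)/2, {r^3, r^7} -> -3/2 + sqrt(5)/2, {r^4, r^6} -> sqrt(5)/2 + 3/2, {s, sr^2, ...} -> 0, {sr, sr^3, ...} -> 0.
Now take the inner product of this character with each irreducible chi from the table, <chi_8*chi_5, chi> = (1/20) sum_C |C| (chi_8*chi_5)(C) conj(chi(C)):
  <chi_8*chi_5, chi_1> = (1/20)[1*(4)*conj(1) + 1*(-4)*conj(1) + 2*(-3/2 - sqrt(5)/2)*conj(1) + 2*(3/2 - sqrt(5)/2)*conj(1) + 2*(-3/2 + sqrt(5)/2)*conj(1) + 2*(sqrt(5)/2 + 3/2)*conj(1) + 5*(0)*conj(1) + 5*(0)*conj(1)]
      = (1/20)[(4) + (-4) + (-3 - sqrt(5)) + (3 - sqrt(5)) + (-3 + sqrt(5)) + (sqrt(5) + 3) + (0) + (0)] = 0/20 = 0
  <chi_8*chi_5, chi_2> = (1/20)[1*(4)*conj(1) + 1*(-4)*conj(1) + 2*(-3/2 - sqrt(5)/2)*conj(1) + 2*(3/2 - sqrt(5)/2)*conj(1) + 2*(-3/2 + sqrt(5)/2)*conj(1) + 2*(sqrt(5)/2 + 3/2)*conj(1) + 5*(0)*conj(-1) + 5*(0)*conj(-1)]
      = (1/20)[(4) + (-4) + (-3 - sqrt(5)) + (3 - sqrt(5)) + (-3 + sqrt(5)) + (sqrt(5) + 3) + (0) + (0)] = 0/20 = 0
  <chi_8*chi_5, chi_3> = (1/20)[1*(4)*conj(1) + 1*(-4)*conj(-1) + 2*(-3/2 - sqrt(5)/2)*conj(-1) + 2*(3/2 - sqrt(5)/2)*conj(1) + 2*(-3/2 + sqrt(5)/2)*conj(-1) + 2*(sqrt(5)/2 + 3/2)*conj(1) + 5*(0)*conj(1) + 5*(0)*conj(-1)]
      = (1/20)[(4) + (4) + (sqrt(5) + 3) + (3 - sqrt(5)) + (3 - sqrt(5)) + (sqrt(5) + 3) + (0) + (0)] = 20/20 = 1
  <chi_8*chi_5, chi_4> = (1/20)[1*(4)*conj(1) + 1*(-4)*conj(-1) + 2*(-3/2 - sqrt(5)/2)*conj(-1) + 2*(3/2 - sqrt(5)/2)*conj(1) + 2*(-3/2 + sqrt(5)/2)*conj(-1) + 2*(sqrt(5)/2 + 3/2)*conj(1) + 5*(0)*conj(-1) + 5*(0)*conj(1)]
      = (1/20)[(4) + (4) + (sqrt(5) + 3) + (3 - sqrt(5)) + (3 - sqrt(5)) + (sqrt(5) + 3) + (0) + (0)] = 20/20 = 1
  <chi_8*chi_5, chi_5> = (1/20)[1*(4)*conj(2) + 1*(-4)*conj(-2) + 2*(-3/2 - sqrt(5)/2)*conj(1/2 + sqrt(5)/2) + 2*(3/2 - sqrt(5)/2)*conj(-1/2 + sqrt(5)/2) + 2*(-3/2 + sqrt(5)/2)*conj(1/2 - sqrt(5)/2) + 2*(sqrt(5)/2 + 3/2)*conj(-sqrt(5)/2 - 1/2) + 5*(0)*conj(0) + 5*(0)*conj(0)]
      = (1/20)[(8) + (8) + (-2*sqrt(5) - 4) + (-4 + 2*sqrt(5)) + (-4 + 2*sqrt(5)) + (-2*sqrt(5) - 4) + (0) + (0)] = 0/20 = 0
  <chi_8*chi_5, chi_6> = (1/20)[1*(4)*conj(2) + 1*(-4)*conj(2) + 2*(-3/2 - sqrt(5)/2)*conj(-1/2 + sqrt(5)/2) + 2*(3/2 - sqrt(5)/2)*conj(-sqrt(5)/2 - 1/2) + 2*(-3/2 + sqrt(5)/2)*conj(-sqrt(5)/2 - 1/2) + 2*(sqrt(5)/2 + 3/2)*conj(-1/2 + sqrt(5)/2) + 5*(0)*conj(0) + 5*(0)*conj(0)]
      = (1/20)[(8) + (-8) + (-sqrt(5) - 1) + (1 - sqrt(5)) + (-1 + sqrt(5)) + (1 + sqrt(5)) + (0) + (0)] = 0/20 = 0
  <chi_8*chi_5, chi_7> = (1/20)[1*(4)*conj(2) + 1*(-4)*conj(-2) + 2*(-3/2 - sqrt(5)/2)*conj(1/2 - sqrt(5)/2) + 2*(3/2 - sqrt(5)/2)*conj(-sqrt(5)/2 - 1/2) + 2*(-3/2 + sqrt(5)/2)*conj(1/2 + sqrt(5)/2) + 2*(sqrt(5)/2 + 3/2)*conj(-1/2 + sqrt(5)/2) + 5*(0)*conj(0) + 5*(0)*conj(0)]
      = (1/20)[(8) + (8) + (1 + sqrt(5)) + (1 - sqrt(5)) + (1 - sqrt(5)) + (1 + sqrt(5)) + (0) + (0)] = 20/20 = 1
  <chi_8*chi_5, chi_8> = (1/20)[1*(4)*conj(2) + 1*(-4)*conj(2) + 2*(-3/2 - sqrt(5)/2)*conj(-sqrt(5)/2 - 1/2) + 2*(3/2 - sqrt(5)/2)*conj(-1/2 + sqrt(5)/2) + 2*(-3/2 + sqrt(5)/2)*conj(-1/2 + sqrt(5)/2) + 2*(sqrt(5)/2 + 3/2)*conj(-sqrt(5)/2 - 1/2) + 5*(0)*conj(0) + 5*(0)*conj(0)]
      = (1/20)[(8) + (-8) + (4 + 2*sqrt(5)) + (-4 + 2*sqrt(5)) + (4 - 2*sqrt(5)) + (-2*sqrt(5) - 4) + (0) + (0)] = 0/20 = 0
Hence the multiplicities are chi_3: 1, chi_4: 1, chi_7: 1. Dimension check: dim(chi_8)*dim(chi_5) = 2*2 = 4 and sum (mult * dim) = 1*1 + 1*1 + 1*2 = 4.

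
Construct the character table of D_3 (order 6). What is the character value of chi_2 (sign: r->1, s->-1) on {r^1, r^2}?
Conjugacy classes: {e} of size 1, {r^1, r^2} of size 2, {s, sr, ..., sr^2} of size 3.
Character table:
  irrep \ class              {e} (size 1)  {r^1, r^2} (size 2)  {s, sr, ..., sr^2} (size 3)
  chi_1 (triv)               1             1                    1                          
  chi_2 (sign: r->1, s->-1)  1             1                    -1                         
  chi_3 (2d, j=1)            2             -1                   0                          

Spot check: chi_2 (sign: r->1, s->-1) on {r^1, r^2} = 1.

Working: D_3 has order 2*3 = 6 with 3 conjugacy classes, hence 3 irreducibles. Sum of squared dims 1 + 1 + 4 = 6 = |G|. Linear characters come from the abelianisation; the 2-dimensional irreps have character r^k -> 2*cos(2*pi*j*k/3), reflections -> 0.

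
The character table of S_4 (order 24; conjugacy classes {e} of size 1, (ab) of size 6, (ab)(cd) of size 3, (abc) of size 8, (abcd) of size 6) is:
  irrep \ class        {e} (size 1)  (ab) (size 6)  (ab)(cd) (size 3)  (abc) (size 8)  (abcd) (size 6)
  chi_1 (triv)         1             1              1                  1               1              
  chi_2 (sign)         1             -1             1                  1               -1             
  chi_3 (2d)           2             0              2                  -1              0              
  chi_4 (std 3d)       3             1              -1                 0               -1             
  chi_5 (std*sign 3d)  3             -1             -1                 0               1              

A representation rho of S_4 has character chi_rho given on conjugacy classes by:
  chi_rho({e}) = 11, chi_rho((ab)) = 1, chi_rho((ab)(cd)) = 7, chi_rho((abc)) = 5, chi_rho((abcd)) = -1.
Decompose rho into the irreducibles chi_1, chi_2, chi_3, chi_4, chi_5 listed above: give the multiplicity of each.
Multiplicities: chi_1: 3, chi_2: 3, chi_3: 1, chi_4: 1, chi_5: 0.

Working: Use <chi_rho, chi> = (1/|G|) sum_C |C| * chi_rho(C) * conj(chi(C)) with |G| = 24 for each irreducible chi in the table:
  <chi_rho, chi_1> = (1/24)[1*(11)*conj(1) + 6*(1)*conj(1) + 3*(7)*conj(1) + 8*(5)*conj(1) + 6*(-1)*conj(1)]
      = (1/24)[(11) + (6) + (21) + (40) + (-6)] = 72/24 = 3
  <chi_rho, chi_2> = (1/24)[1*(11)*conj(1) + 6*(1)*conj(-1) + 3*(7)*conj(1) + 8*(5)*conj(1) + 6*(-1)*conj(-1)]
      = (1/24)[(11) + (-6) + (21) + (40) + (6)] = 72/24 = 3
  <chi_rho, chi_3> = (1/24)[1*(11)*conj(2) + 6*(1)*conj(0) + 3*(7)*conj(2) + 8*(5)*conj(-1) + 6*(-1)*conj(0)]
      = (1/24)[(22) + (0) + (42) + (-40) + (0)] = 24/24 = 1
  <chi_rho, chi_4> = (1/24)[1*(11)*conj(3) + 6*(1)*conj(1) + 3*(7)*conj(-1) + 8*(5)*conj(0) + 6*(-1)*conj(-1)]
      = (1/24)[(33) + (6) + (-21) + (0) + (6)] = 24/24 = 1
  <chi_rho, chi_5> = (1/24)[1*(11)*conj(3) + 6*(1)*conj(-1) + 3*(7)*conj(-1) + 8*(5)*conj(0) + 6*(-1)*conj(1)]
      = (1/24)[(33) + (-6) + (-21) + (0) + (-6)] = 0/24 = 0
Dimension check: dim(rho) = sum (mult * dim) = 3*1 + 3*1 + 1*2 + 1*3 + 0*3 = 11 = chi_rho(e) = 11.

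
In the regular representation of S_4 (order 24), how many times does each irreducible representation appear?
Each irreducible V_i of dimension d_i appears with multiplicity d_i, i.e. rho_reg = (direct sum over all irreducibles V_i) d_i V_i. The irreducible dimensions for S_4 are 1, 1, 2, 3, 3: 2 irreducibles of dimension 1, each with multiplicity 1; 1 irreducible of dimension 2, with multiplicity 2; 2 irreducibles of dimension 3, each with multiplicity 3. Total dimension 2*1*1 + 1*2*2 + 2*3*3 = 24 = |G|.

Explanation: General theorem: in the regular representation of a finite group G, each irreducible appears with multiplicity equal to its dimension. Check: dim(rho_reg) = sum d_i^2 = 1 + 1 + 4 + 9 + 9 = 24 = |G|.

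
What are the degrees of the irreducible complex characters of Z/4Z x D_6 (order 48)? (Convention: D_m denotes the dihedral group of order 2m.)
Dimensions: 1, 1, 1, 1, 1, 1, 1, 1, 1, 1, 1, 1, 1, 1, 1, 1, 2, 2, 2, 2, 2, 2, 2, 2

Reasoning: There are 24 irreducibles (= number of conjugacy classes). Their dimensions d_i satisfy sum d_i^2 = |G| = 48: 1 + 1 + 1 + 1 + 1 + 1 + 1 + 1 + 1 + 1 + 1 + 1 + 1 + 1 + 1 + 1 + 4 + 4 + 4 + 4 + 4 + 4 + 4 + 4 = 48. (For the product with Z/4Z: each of the 4 1-dim characters of Z/4Z tensors with each irrep of D_6, giving 4 copies of each D_6-dimension.)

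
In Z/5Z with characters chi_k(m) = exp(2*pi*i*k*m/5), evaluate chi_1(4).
chi_1(4) = zeta_5^4 = exp(-2*I*pi/5)

Solution. chi_1(4) = zeta_5^(1*4) = zeta_5^4. Since zeta_5^5 = 1, this equals zeta_5^4 = exp(2*pi*i*4/5) = exp(-2*I*pi/5).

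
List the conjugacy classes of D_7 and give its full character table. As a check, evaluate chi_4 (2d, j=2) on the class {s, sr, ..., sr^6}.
Conjugacy classes: {e} of size 1, {r^1, r^6} of size 2, {r^2, r^5} of size 2, {r^3, r^4} of size 2, {s, sr, ..., sr^6} of size 7.
Character table:
  irrep \ class              {e} (size 1)  {r^1, r^6} (size 2)  {r^2, r^5} (size 2)  {r^3, r^4} (size 2)  {s, sr, ..., sr^6} (size 7)
  chi_1 (triv)               1             1                    1                    1                    1                          
  chi_2 (sign: r->1, s->-1)  1             1                    1                    1                    -1                         
  chi_3 (2d, j=1)            2             2*cos(2*pi/7)        -2*cos(3*pi/7)       -2*cos(pi/7)         0                          
  chi_4 (2d, j=2)            2             -2*cos(3*pi/7)       -2*cos(pi/7)         2*cos(2*pi/7)        0                          
  chi_5 (2d, j=3)            2             -2*cos(pi/7)         2*cos(2*pi/7)        -2*cos(3*pi/7)       0                          

Spot check: chi_4 (2d, j=2) on {s, sr, ..., sr^6} = 0.

Solution. D_7 has order 2*7 = 14 with 5 conjugacy classes, hence 5 irreducibles. Sum of squared dims 1 + 1 + 4 + 4 + 4 = 14 = |G|. Linear characters come from the abelianisation; the 2-dimensional irreps have character r^k -> 2*cos(2*pi*j*k/7), reflections -> 0.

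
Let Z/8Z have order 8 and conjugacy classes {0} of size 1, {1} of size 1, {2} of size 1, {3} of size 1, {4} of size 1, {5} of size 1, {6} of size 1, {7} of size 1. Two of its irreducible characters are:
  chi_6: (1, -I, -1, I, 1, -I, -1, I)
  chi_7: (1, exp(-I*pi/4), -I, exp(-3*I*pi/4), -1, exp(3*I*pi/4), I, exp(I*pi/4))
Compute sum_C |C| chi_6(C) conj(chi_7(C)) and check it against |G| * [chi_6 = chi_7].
Sum = 0; so <chi_6, chi_7> = 0 (distinct irreducibles are orthogonal).

Details: Compute term by term over conjugacy classes (|C| * chi_6(C) * conj(chi_7(C))):
  1*(1)*conj(1) + 1*(-I)*conj(exp(-I*pi/4)) + 1*(-1)*conj(-I) + 1*(I)*conj(exp(-3*I*pi/4)) + 1*(1)*conj(-1) + 1*(-I)*conj(exp(3*I*pi/4)) + 1*(-1)*conj(I) + 1*(I)*conj(exp(I*pi/4))
  = (1) + (-exp(3*I*pi/4)) + (-I) + (exp(-3*I*pi/4)) + (-1) + (-exp(-I*pi/4)) + (I) + (exp(I*pi/4))
  = 0.
(Exp terms are combined using exp(i*s)*conj(exp(i*t)) = exp(i*(s-t)), and sums of them are collapsed using the identity that for every m > 1 the m distinct m-th roots of unity sum to 0, e.g. 1 + exp(2*I*pi/3) + exp(-2*I*pi/3) = 0.)
Dividing by |G| = 8 gives 0/8 = 0, matching the row-orthogonality relation <chi_6, chi_7> = [chi_6 = chi_7].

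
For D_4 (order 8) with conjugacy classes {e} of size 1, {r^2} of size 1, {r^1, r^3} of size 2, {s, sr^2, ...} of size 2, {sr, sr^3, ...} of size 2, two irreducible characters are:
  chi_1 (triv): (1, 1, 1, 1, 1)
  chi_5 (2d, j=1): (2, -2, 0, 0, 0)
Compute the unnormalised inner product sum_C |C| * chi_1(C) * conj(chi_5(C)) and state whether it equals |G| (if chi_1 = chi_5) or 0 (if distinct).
Sum = 0; so <chi_1, chi_5> = 0 (distinct irreducibles are orthogonal).

Details: Compute term by term over conjugacy classes (|C| * chi_1(C) * conj(chi_5(C))):
  1*(1)*conj(2) + 1*(1)*conj(-2) + 2*(1)*conj(0) + 2*(1)*conj(0) + 2*(1)*conj(0)
  = (2) + (-2) + (0) + (0) + (0)
  = 0.
Dividing by |G| = 8 gives 0/8 = 0, matching the row-orthogonality relation <chi_1, chi_5> = [chi_1 = chi_5].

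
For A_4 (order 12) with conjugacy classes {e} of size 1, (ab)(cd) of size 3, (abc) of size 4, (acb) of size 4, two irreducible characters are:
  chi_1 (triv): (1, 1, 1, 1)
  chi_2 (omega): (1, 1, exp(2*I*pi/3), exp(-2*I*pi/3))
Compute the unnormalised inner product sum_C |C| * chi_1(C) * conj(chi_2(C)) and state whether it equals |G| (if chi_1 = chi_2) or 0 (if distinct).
Sum = 0; so <chi_1, chi_2> = 0 (distinct irreducibles are orthogonal).

Reasoning: Compute term by term over conjugacy classes (|C| * chi_1(C) * conj(chi_2(C))):
  1*(1)*conj(1) + 3*(1)*conj(1) + 4*(1)*conj(exp(2*I*pi/3)) + 4*(1)*conj(exp(-2*I*pi/3))
  = (1) + (3) + (4*exp(-2*I*pi/3)) + (4*exp(2*I*pi/3))
  = 0.
(Exp terms are combined using exp(i*s)*conj(exp(i*t)) = exp(i*(s-t)), and sums of them are collapsed using the identity that for every m > 1 the m distinct m-th roots of unity sum to 0, e.g. 1 + exp(2*I*pi/3) + exp(-2*I*pi/3) = 0.)
Dividing by |G| = 12 gives 0/12 = 0, matching the row-orthogonality relation <chi_1, chi_2> = [chi_1 = chi_2].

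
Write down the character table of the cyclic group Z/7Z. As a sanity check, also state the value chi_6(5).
Character table of Z/7Z (irreps indexed chi_0,...,chi_6 with chi_k(m) = zeta_7^(k*m), zeta_7 = exp(2*pi*i/7)):
  irrep \ class  {0} (size 1)  {1} (size 1)    {2} (size 1)    {3} (size 1)    {4} (size 1)    {5} (size 1)    {6} (size 1)  
  chi_0          1             1               1               1               1               1               1             
  chi_1          1             exp(2*I*pi/7)   exp(4*I*pi/7)   exp(6*I*pi/7)   exp(-6*I*pi/7)  exp(-4*I*pi/7)  exp(-2*I*pi/7)
  chi_2          1             exp(4*I*pi/7)   exp(-6*I*pi/7)  exp(-2*I*pi/7)  exp(2*I*pi/7)   exp(6*I*pi/7)   exp(-4*I*pi/7)
  chi_3          1             exp(6*I*pi/7)   exp(-2*I*pi/7)  exp(4*I*pi/7)   exp(-4*I*pi/7)  exp(2*I*pi/7)   exp(-6*I*pi/7)
  chi_4          1             exp(-6*I*pi/7)  exp(2*I*pi/7)   exp(-4*I*pi/7)  exp(4*I*pi/7)   exp(-2*I*pi/7)  exp(6*I*pi/7) 
  chi_5          1             exp(-4*I*pi/7)  exp(6*I*pi/7)   exp(2*I*pi/7)   exp(-2*I*pi/7)  exp(-6*I*pi/7)  exp(4*I*pi/7) 
  chi_6          1             exp(-2*I*pi/7)  exp(-4*I*pi/7)  exp(-6*I*pi/7)  exp(6*I*pi/7)   exp(4*I*pi/7)   exp(2*I*pi/7) 

Spot check: chi_6(5) = zeta_7^(6*5) = zeta_7^30 = exp(4*I*pi/7).

Details: Z/7Z is abelian, so all 7 irreducible complex representations are 1-dimensional. They are given by chi_k(m) = zeta_7^(k*m) for k = 0,...,6. Row orthogonality: sum_m chi_k(m) conj(chi_l(m)) = 7 * [k = l].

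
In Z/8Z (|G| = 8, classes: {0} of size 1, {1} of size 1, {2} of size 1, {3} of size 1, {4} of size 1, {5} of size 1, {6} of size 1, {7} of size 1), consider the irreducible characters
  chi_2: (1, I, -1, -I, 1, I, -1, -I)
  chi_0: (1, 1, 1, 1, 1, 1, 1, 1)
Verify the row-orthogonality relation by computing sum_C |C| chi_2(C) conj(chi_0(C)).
Sum = 0; so <chi_2, chi_0> = 0 (distinct irreducibles are orthogonal).

Derivation: Compute term by term over conjugacy classes (|C| * chi_2(C) * conj(chi_0(C))):
  1*(1)*conj(1) + 1*(I)*conj(1) + 1*(-1)*conj(1) + 1*(-I)*conj(1) + 1*(1)*conj(1) + 1*(I)*conj(1) + 1*(-1)*conj(1) + 1*(-I)*conj(1)
  = (1) + (I) + (-1) + (-I) + (1) + (I) + (-1) + (-I)
  = 0.
(Exp terms are combined using exp(i*s)*conj(exp(i*t)) = exp(i*(s-t)), and sums of them are collapsed using the identity that for every m > 1 the m distinct m-th roots of unity sum to 0, e.g. 1 + exp(2*I*pi/3) + exp(-2*I*pi/3) = 0.)
Dividing by |G| = 8 gives 0/8 = 0, matching the row-orthogonality relation <chi_2, chi_0> = [chi_2 = chi_0].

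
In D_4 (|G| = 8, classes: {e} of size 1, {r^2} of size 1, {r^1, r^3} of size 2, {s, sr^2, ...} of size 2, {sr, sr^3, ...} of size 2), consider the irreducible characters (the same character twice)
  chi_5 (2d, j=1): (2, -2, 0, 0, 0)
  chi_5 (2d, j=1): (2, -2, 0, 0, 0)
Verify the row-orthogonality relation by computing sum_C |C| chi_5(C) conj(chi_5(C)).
Sum = 8 = |G| = 8; so <chi_5, chi_5> = 1 (norm-1 confirms irreducibility).

Solution. Compute term by term over conjugacy classes (|C| * chi_5(C) * conj(chi_5(C))):
  1*(2)*conj(2) + 1*(-2)*conj(-2) + 2*(0)*conj(0) + 2*(0)*conj(0) + 2*(0)*conj(0)
  = (4) + (4) + (0) + (0) + (0)
  = 8.
Dividing by |G| = 8 gives 8/8 = 1, matching the row-orthogonality relation <chi_5, chi_5> = [chi_5 = chi_5].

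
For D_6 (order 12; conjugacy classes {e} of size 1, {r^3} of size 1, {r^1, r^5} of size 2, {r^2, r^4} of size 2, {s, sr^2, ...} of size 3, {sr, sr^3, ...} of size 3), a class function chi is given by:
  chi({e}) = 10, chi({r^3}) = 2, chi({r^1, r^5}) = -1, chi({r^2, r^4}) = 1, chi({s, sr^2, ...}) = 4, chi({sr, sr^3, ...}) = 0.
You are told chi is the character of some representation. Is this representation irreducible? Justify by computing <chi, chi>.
Not irreducible (reducible): <chi, chi> = 13 > 1.

Justification: <chi, chi> = (1/|G|) sum_C |C| * |chi(C)|^2 = (1/12)[1*|10|^2 + 1*|2|^2 + 2*|-1|^2 + 2*|1|^2 + 3*|4|^2 + 3*|0|^2]
  = (1/12)[(100) + (4) + (2) + (2) + (48) + (0)] = 156/12 = 13.
A character is irreducible iff <chi, chi> = 1, so this representation is reducible.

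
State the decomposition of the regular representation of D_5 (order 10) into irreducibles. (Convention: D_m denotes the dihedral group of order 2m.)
Each irreducible V_i of dimension d_i appears with multiplicity d_i, i.e. rho_reg = (direct sum over all irreducibles V_i) d_i V_i. The irreducible dimensions for D_5 are 1, 1, 2, 2: 2 irreducibles of dimension 1, each with multiplicity 1; 2 irreducibles of dimension 2, each with multiplicity 2. Total dimension 2*1*1 + 2*2*2 = 10 = |G|.

Argument: General theorem: in the regular representation of a finite group G, each irreducible appears with multiplicity equal to its dimension. Check: dim(rho_reg) = sum d_i^2 = 1 + 1 + 4 + 4 = 10 = |G|.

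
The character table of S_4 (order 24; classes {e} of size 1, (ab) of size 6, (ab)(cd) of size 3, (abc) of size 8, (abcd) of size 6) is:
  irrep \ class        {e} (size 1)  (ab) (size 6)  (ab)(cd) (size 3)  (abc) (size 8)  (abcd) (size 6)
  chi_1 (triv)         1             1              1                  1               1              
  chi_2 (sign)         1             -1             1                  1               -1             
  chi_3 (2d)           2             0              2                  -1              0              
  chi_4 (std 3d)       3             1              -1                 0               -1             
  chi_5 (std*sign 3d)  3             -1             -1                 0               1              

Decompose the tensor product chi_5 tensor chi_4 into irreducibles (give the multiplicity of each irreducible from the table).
chi_5 tensor chi_4 = chi_2 + chi_3 + chi_4 + chi_5 (all other irreducibles have multiplicity 0).

Argument: The character of a tensor product is the pointwise product (chi_5 * chi_4)(C) = chi_5(C) * chi_4(C):
  {e}: (3)*(3), (ab): (-1)*(1), (ab)(cd): (-1)*(-1), (abc): (0)*(0), (abcd): (1)*(-1)
so (chi_5 * chi_4) takes values
  {e} -> 9, (ab) -> -1, (ab)(cd) -> 1, (abc) -> 0, (abcd) -> -1.
Now take the inner product of this character with each irreducible chi from the table, <chi_5*chi_4, chi> = (1/24) sum_C |C| (chi_5*chi_4)(C) conj(chi(C)):
  <chi_5*chi_4, chi_1> = (1/24)[1*(9)*conj(1) + 6*(-1)*conj(1) + 3*(1)*conj(1) + 8*(0)*conj(1) + 6*(-1)*conj(1)]
      = (1/24)[(9) + (-6) + (3) + (0) + (-6)] = 0/24 = 0
  <chi_5*chi_4, chi_2> = (1/24)[1*(9)*conj(1) + 6*(-1)*conj(-1) + 3*(1)*conj(1) + 8*(0)*conj(1) + 6*(-1)*conj(-1)]
      = (1/24)[(9) + (6) + (3) + (0) + (6)] = 24/24 = 1
  <chi_5*chi_4, chi_3> = (1/24)[1*(9)*conj(2) + 6*(-1)*conj(0) + 3*(1)*conj(2) + 8*(0)*conj(-1) + 6*(-1)*conj(0)]
      = (1/24)[(18) + (0) + (6) + (0) + (0)] = 24/24 = 1
  <chi_5*chi_4, chi_4> = (1/24)[1*(9)*conj(3) + 6*(-1)*conj(1) + 3*(1)*conj(-1) + 8*(0)*conj(0) + 6*(-1)*conj(-1)]
      = (1/24)[(27) + (-6) + (-3) + (0) + (6)] = 24/24 = 1
  <chi_5*chi_4, chi_5> = (1/24)[1*(9)*conj(3) + 6*(-1)*conj(-1) + 3*(1)*conj(-1) + 8*(0)*conj(0) + 6*(-1)*conj(1)]
      = (1/24)[(27) + (6) + (-3) + (0) + (-6)] = 24/24 = 1
Hence the multiplicities are chi_2: 1, chi_3: 1, chi_4: 1, chi_5: 1. Dimension check: dim(chi_5)*dim(chi_4) = 3*3 = 9 and sum (mult * dim) = 1*1 + 1*2 + 1*3 + 1*3 = 9.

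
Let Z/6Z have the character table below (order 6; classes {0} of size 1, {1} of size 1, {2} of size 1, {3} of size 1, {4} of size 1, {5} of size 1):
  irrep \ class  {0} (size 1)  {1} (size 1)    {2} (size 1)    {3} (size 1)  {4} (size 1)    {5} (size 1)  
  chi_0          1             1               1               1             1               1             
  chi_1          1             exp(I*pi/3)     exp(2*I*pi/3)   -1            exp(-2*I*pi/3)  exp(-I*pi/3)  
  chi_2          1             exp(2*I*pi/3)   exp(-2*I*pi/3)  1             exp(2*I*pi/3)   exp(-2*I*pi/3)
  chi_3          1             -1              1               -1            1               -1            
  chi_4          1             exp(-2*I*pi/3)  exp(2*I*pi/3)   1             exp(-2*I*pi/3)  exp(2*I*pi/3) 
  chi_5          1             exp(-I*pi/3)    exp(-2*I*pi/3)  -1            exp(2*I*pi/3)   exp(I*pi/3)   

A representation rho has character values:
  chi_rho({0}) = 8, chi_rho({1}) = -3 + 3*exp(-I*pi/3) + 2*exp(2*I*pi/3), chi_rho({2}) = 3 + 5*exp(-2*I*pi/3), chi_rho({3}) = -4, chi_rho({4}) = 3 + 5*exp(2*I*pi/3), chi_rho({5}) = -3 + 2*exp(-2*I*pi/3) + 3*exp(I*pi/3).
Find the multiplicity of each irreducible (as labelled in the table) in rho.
Multiplicities: chi_0: 0, chi_1: 0, chi_2: 2, chi_3: 3, chi_4: 0, chi_5: 3.

Argument: Use <chi_rho, chi> = (1/|G|) sum_C |C| * chi_rho(C) * conj(chi(C)) with |G| = 6 for each irreducible chi in the table:
  <chi_rho, chi_0> = (1/6)[1*(8)*conj(1) + 1*(-3 + 3*exp(-I*pi/3) + 2*exp(2*I*pi/3))*conj(1) + 1*(3 + 5*exp(-2*I*pi/3))*conj(1) + 1*(-4)*conj(1) + 1*(3 + 5*exp(2*I*pi/3))*conj(1) + 1*(-3 + 2*exp(-2*I*pi/3) + 3*exp(I*pi/3))*conj(1)]
      = (1/6)[(8) + (-3 + 3*exp(-I*pi/3) + 2*exp(2*I*pi/3)) + (3 + 5*exp(-2*I*pi/3)) + (-4) + (3 + 5*exp(2*I*pi/3)) + (-3 + 2*exp(-2*I*pi/3) + 3*exp(I*pi/3))] = 0/6 = 0
  <chi_rho, chi_1> = (1/6)[1*(8)*conj(1) + 1*(-3 + 3*exp(-I*pi/3) + 2*exp(2*I*pi/3))*conj(exp(I*pi/3)) + 1*(3 + 5*exp(-2*I*pi/3))*conj(exp(2*I*pi/3)) + 1*(-4)*conj(-1) + 1*(3 + 5*exp(2*I*pi/3))*conj(exp(-2*I*pi/3)) + 1*(-3 + 2*exp(-2*I*pi/3) + 3*exp(I*pi/3))*conj(exp(-I*pi/3))]
      = (1/6)[(8) + (3*exp(-2*I*pi/3) + 2*exp(I*pi/3) - 3*exp(-I*pi/3)) + (3*exp(-2*I*pi/3) + 5*exp(2*I*pi/3)) + (4) + (5*exp(-2*I*pi/3) + 3*exp(2*I*pi/3)) + (-3*exp(I*pi/3) + 2*exp(-I*pi/3) + 3*exp(2*I*pi/3))] = 0/6 = 0
  <chi_rho, chi_2> = (1/6)[1*(8)*conj(1) + 1*(-3 + 3*exp(-I*pi/3) + 2*exp(2*I*pi/3))*conj(exp(2*I*pi/3)) + 1*(3 + 5*exp(-2*I*pi/3))*conj(exp(-2*I*pi/3)) + 1*(-4)*conj(1) + 1*(3 + 5*exp(2*I*pi/3))*conj(exp(2*I*pi/3)) + 1*(-3 + 2*exp(-2*I*pi/3) + 3*exp(I*pi/3))*conj(exp(-2*I*pi/3))]
      = (1/6)[(8) + (-1 - 3*exp(-2*I*pi/3)) + (5 + 3*exp(2*I*pi/3)) + (-4) + (5 + 3*exp(-2*I*pi/3)) + (-1 - 3*exp(2*I*pi/3))] = 12/6 = 2
  <chi_rho, chi_3> = (1/6)[1*(8)*conj(1) + 1*(-3 + 3*exp(-I*pi/3) + 2*exp(2*I*pi/3))*conj(-1) + 1*(3 + 5*exp(-2*I*pi/3))*conj(1) + 1*(-4)*conj(-1) + 1*(3 + 5*exp(2*I*pi/3))*conj(1) + 1*(-3 + 2*exp(-2*I*pi/3) + 3*exp(I*pi/3))*conj(-1)]
      = (1/6)[(8) + (3 - 2*exp(2*I*pi/3) - 3*exp(-I*pi/3)) + (3 + 5*exp(-2*I*pi/3)) + (4) + (3 + 5*exp(2*I*pi/3)) + (3 - 3*exp(I*pi/3) - 2*exp(-2*I*pi/3))] = 18/6 = 3
  <chi_rho, chi_4> = (1/6)[1*(8)*conj(1) + 1*(-3 + 3*exp(-I*pi/3) + 2*exp(2*I*pi/3))*conj(exp(-2*I*pi/3)) + 1*(3 + 5*exp(-2*I*pi/3))*conj(exp(2*I*pi/3)) + 1*(-4)*conj(1) + 1*(3 + 5*exp(2*I*pi/3))*conj(exp(-2*I*pi/3)) + 1*(-3 + 2*exp(-2*I*pi/3) + 3*exp(I*pi/3))*conj(exp(2*I*pi/3))]
      = (1/6)[(8) + (-3*exp(2*I*pi/3) + 2*exp(-2*I*pi/3) + 3*exp(I*pi/3)) + (3*exp(-2*I*pi/3) + 5*exp(2*I*pi/3)) + (-4) + (5*exp(-2*I*pi/3) + 3*exp(2*I*pi/3)) + (3*exp(-I*pi/3) + 2*exp(2*I*pi/3) - 3*exp(-2*I*pi/3))] = 0/6 = 0
  <chi_rho, chi_5> = (1/6)[1*(8)*conj(1) + 1*(-3 + 3*exp(-I*pi/3) + 2*exp(2*I*pi/3))*conj(exp(-I*pi/3)) + 1*(3 + 5*exp(-2*I*pi/3))*conj(exp(-2*I*pi/3)) + 1*(-4)*conj(-1) + 1*(3 + 5*exp(2*I*pi/3))*conj(exp(2*I*pi/3)) + 1*(-3 + 2*exp(-2*I*pi/3) + 3*exp(I*pi/3))*conj(exp(I*pi/3))]
      = (1/6)[(8) + (1 - 3*exp(I*pi/3)) + (5 + 3*exp(2*I*pi/3)) + (4) + (5 + 3*exp(-2*I*pi/3)) + (1 - 3*exp(-I*pi/3))] = 18/6 = 3
(Exp terms are combined using exp(i*s)*conj(exp(i*t)) = exp(i*(s-t)), and sums of them are collapsed using the identity that for every m > 1 the m distinct m-th roots of unity sum to 0, e.g. 1 + exp(2*I*pi/3) + exp(-2*I*pi/3) = 0.)
Dimension check: dim(rho) = sum (mult * dim) = 0*1 + 0*1 + 2*1 + 3*1 + 0*1 + 3*1 = 8 = chi_rho(e) = 8.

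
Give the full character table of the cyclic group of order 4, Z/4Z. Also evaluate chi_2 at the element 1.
Character table of Z/4Z (irreps indexed chi_0,...,chi_3 with chi_k(m) = zeta_4^(k*m), zeta_4 = exp(2*pi*i/4)):
  irrep \ class  {0} (size 1)  {1} (size 1)  {2} (size 1)  {3} (size 1)
  chi_0          1             1             1             1           
  chi_1          1             I             -1            -I          
  chi_2          1             -1            1             -1          
  chi_3          1             -I            -1            I           

Spot check: chi_2(1) = zeta_4^(2*1) = zeta_4^2 = -1.

Explanation: Z/4Z is abelian, so all 4 irreducible complex representations are 1-dimensional. They are given by chi_k(m) = zeta_4^(k*m) for k = 0,...,3. Row orthogonality: sum_m chi_k(m) conj(chi_l(m)) = 4 * [k = l].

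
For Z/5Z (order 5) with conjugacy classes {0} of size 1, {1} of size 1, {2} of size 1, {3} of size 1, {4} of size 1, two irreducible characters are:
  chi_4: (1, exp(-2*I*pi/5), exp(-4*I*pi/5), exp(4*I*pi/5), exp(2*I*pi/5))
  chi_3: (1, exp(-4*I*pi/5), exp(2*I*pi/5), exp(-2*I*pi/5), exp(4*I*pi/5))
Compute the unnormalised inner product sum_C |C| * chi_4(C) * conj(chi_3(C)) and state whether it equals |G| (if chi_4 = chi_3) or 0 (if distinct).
Sum = 0; so <chi_4, chi_3> = 0 (distinct irreducibles are orthogonal).

Explanation: Compute term by term over conjugacy classes (|C| * chi_4(C) * conj(chi_3(C))):
  1*(1)*conj(1) + 1*(exp(-2*I*pi/5))*conj(exp(-4*I*pi/5)) + 1*(exp(-4*I*pi/5))*conj(exp(2*I*pi/5)) + 1*(exp(4*I*pi/5))*conj(exp(-2*I*pi/5)) + 1*(exp(2*I*pi/5))*conj(exp(4*I*pi/5))
  = (1) + (exp(2*I*pi/5)) + (exp(4*I*pi/5)) + (exp(-4*I*pi/5)) + (exp(-2*I*pi/5))
  = 0.
(Exp terms are combined using exp(i*s)*conj(exp(i*t)) = exp(i*(s-t)), and sums of them are collapsed using the identity that for every m > 1 the m distinct m-th roots of unity sum to 0, e.g. 1 + exp(2*I*pi/3) + exp(-2*I*pi/3) = 0.)
Dividing by |G| = 5 gives 0/5 = 0, matching the row-orthogonality relation <chi_4, chi_3> = [chi_4 = chi_3].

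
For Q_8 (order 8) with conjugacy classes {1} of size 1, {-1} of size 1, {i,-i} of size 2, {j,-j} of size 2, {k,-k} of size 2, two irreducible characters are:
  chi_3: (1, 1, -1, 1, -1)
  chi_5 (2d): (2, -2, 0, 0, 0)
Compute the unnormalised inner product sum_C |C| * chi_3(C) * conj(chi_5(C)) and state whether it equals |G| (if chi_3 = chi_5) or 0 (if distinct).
Sum = 0; so <chi_3, chi_5> = 0 (distinct irreducibles are orthogonal).

Explanation: Compute term by term over conjugacy classes (|C| * chi_3(C) * conj(chi_5(C))):
  1*(1)*conj(2) + 1*(1)*conj(-2) + 2*(-1)*conj(0) + 2*(1)*conj(0) + 2*(-1)*conj(0)
  = (2) + (-2) + (0) + (0) + (0)
  = 0.
Dividing by |G| = 8 gives 0/8 = 0, matching the row-orthogonality relation <chi_3, chi_5> = [chi_3 = chi_5].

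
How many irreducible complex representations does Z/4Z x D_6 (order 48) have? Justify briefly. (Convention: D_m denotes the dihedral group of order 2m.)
24

Why: The number of irreducible complex representations of a finite group equals its number of conjugacy classes. For a direct product, #classes(G x H) = #classes(G) * #classes(H). Z/4Z has 4 classes (abelian), D_6 has 6 classes, so 4 * 6 = 24, so Z/4Z x D_6 (order 48) has exactly 24 irreducible complex representations.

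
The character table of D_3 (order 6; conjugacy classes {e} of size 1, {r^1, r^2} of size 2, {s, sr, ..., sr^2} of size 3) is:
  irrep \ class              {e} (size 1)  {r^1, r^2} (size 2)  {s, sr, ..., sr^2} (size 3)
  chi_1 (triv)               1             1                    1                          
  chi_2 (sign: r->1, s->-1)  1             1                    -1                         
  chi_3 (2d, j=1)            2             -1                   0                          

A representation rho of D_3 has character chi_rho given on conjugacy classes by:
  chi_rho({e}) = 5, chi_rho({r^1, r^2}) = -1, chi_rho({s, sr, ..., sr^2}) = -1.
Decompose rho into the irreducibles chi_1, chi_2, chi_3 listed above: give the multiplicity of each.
Multiplicities: chi_1: 0, chi_2: 1, chi_3: 2.

Argument: Use <chi_rho, chi> = (1/|G|) sum_C |C| * chi_rho(C) * conj(chi(C)) with |G| = 6 for each irreducible chi in the table:
  <chi_rho, chi_1> = (1/6)[1*(5)*conj(1) + 2*(-1)*conj(1) + 3*(-1)*conj(1)]
      = (1/6)[(5) + (-2) + (-3)] = 0/6 = 0
  <chi_rho, chi_2> = (1/6)[1*(5)*conj(1) + 2*(-1)*conj(1) + 3*(-1)*conj(-1)]
      = (1/6)[(5) + (-2) + (3)] = 6/6 = 1
  <chi_rho, chi_3> = (1/6)[1*(5)*conj(2) + 2*(-1)*conj(-1) + 3*(-1)*conj(0)]
      = (1/6)[(10) + (2) + (0)] = 12/6 = 2
Dimension check: dim(rho) = sum (mult * dim) = 0*1 + 1*1 + 2*2 = 5 = chi_rho(e) = 5.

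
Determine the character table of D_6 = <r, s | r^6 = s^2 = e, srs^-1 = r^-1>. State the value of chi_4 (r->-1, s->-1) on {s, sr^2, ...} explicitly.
Conjugacy classes: {e} of size 1, {r^3} of size 1, {r^1, r^5} of size 2, {r^2, r^4} of size 2, {s, sr^2, ...} of size 3, {sr, sr^3, ...} of size 3.
Character table:
  irrep \ class              {e} (size 1)  {r^3} (size 1)  {r^1, r^5} (size 2)  {r^2, r^4} (size 2)  {s, sr^2, ...} (size 3)  {sr, sr^3, ...} (size 3)
  chi_1 (triv)               1             1               1                    1                    1                        1                       
  chi_2 (sign: r->1, s->-1)  1             1               1                    1                    -1                       -1                      
  chi_3 (r->-1, s->1)        1             -1              -1                   1                    1                        -1                      
  chi_4 (r->-1, s->-1)       1             -1              -1                   1                    -1                       1                       
  chi_5 (2d, j=1)            2             -2              1                    -1                   0                        0                       
  chi_6 (2d, j=2)            2             2               -1                   -1                   0                        0                       

Spot check: chi_4 (r->-1, s->-1) on {s, sr^2, ...} = -1.

Proof sketch: D_6 has order 2*6 = 12 with 6 conjugacy classes, hence 6 irreducibles. Sum of squared dims 1 + 1 + 1 + 1 + 4 + 4 = 12 = |G|. Linear characters come from the abelianisation; the 2-dimensional irreps have character r^k -> 2*cos(2*pi*j*k/6), reflections -> 0.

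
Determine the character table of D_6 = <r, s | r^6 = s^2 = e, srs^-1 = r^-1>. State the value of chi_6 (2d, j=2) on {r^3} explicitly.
Conjugacy classes: {e} of size 1, {r^3} of size 1, {r^1, r^5} of size 2, {r^2, r^4} of size 2, {s, sr^2, ...} of size 3, {sr, sr^3, ...} of size 3.
Character table:
  irrep \ class              {e} (size 1)  {r^3} (size 1)  {r^1, r^5} (size 2)  {r^2, r^4} (size 2)  {s, sr^2, ...} (size 3)  {sr, sr^3, ...} (size 3)
  chi_1 (triv)               1             1               1                    1                    1                        1                       
  chi_2 (sign: r->1, s->-1)  1             1               1                    1                    -1                       -1                      
  chi_3 (r->-1, s->1)        1             -1              -1                   1                    1                        -1                      
  chi_4 (r->-1, s->-1)       1             -1              -1                   1                    -1                       1                       
  chi_5 (2d, j=1)            2             -2              1                    -1                   0                        0                       
  chi_6 (2d, j=2)            2             2               -1                   -1                   0                        0                       

Spot check: chi_6 (2d, j=2) on {r^3} = 2.

Reasoning: D_6 has order 2*6 = 12 with 6 conjugacy classes, hence 6 irreducibles. Sum of squared dims 1 + 1 + 1 + 1 + 4 + 4 = 12 = |G|. Linear characters come from the abelianisation; the 2-dimensional irreps have character r^k -> 2*cos(2*pi*j*k/6), reflections -> 0.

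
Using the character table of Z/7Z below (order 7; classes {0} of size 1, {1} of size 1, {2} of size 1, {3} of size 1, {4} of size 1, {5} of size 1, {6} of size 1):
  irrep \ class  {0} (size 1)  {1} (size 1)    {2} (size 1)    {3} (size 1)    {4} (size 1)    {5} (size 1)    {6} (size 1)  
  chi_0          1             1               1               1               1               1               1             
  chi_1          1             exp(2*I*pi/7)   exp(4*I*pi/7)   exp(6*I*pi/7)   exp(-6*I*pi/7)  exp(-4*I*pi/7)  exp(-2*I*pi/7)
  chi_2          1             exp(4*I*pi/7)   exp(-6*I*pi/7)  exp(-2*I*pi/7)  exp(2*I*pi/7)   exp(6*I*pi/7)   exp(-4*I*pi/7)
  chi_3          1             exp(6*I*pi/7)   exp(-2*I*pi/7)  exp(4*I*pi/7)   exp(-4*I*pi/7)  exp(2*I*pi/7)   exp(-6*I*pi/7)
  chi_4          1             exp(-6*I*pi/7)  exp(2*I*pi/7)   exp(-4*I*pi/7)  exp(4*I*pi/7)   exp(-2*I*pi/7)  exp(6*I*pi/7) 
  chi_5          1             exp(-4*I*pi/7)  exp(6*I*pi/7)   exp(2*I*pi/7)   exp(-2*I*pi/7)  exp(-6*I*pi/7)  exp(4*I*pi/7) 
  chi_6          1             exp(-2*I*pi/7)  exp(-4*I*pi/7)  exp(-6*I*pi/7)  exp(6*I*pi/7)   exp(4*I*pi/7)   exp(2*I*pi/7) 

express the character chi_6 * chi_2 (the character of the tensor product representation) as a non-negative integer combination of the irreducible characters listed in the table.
chi_6 tensor chi_2 = chi_1 (all other irreducibles have multiplicity 0).

Working: The character of a tensor product is the pointwise product (chi_6 * chi_2)(C) = chi_6(C) * chi_2(C):
  {0}: (1)*(1), {1}: (exp(-2*I*pi/7))*(exp(4*I*pi/7)), {2}: (exp(-4*I*pi/7))*(exp(-6*I*pi/7)), {3}: (exp(-6*I*pi/7))*(exp(-2*I*pi/7)), {4}: (exp(6*I*pi/7))*(exp(2*I*pi/7)), {5}: (exp(4*I*pi/7))*(exp(6*I*pi/7)), {6}: (exp(2*I*pi/7))*(exp(-4*I*pi/7))
so (chi_6 * chi_2) takes values
  {0} -> 1, {1} -> exp(2*I*pi/7), {2} -> exp(4*I*pi/7), {3} -> exp(6*I*pi/7), {4} -> exp(-6*I*pi/7), {5} -> exp(-4*I*pi/7), {6} -> exp(-2*I*pi/7).
Now take the inner product of this character with each irreducible chi from the table, <chi_6*chi_2, chi> = (1/7) sum_C |C| (chi_6*chi_2)(C) conj(chi(C)):
  <chi_6*chi_2, chi_0> = (1/7)[1*(1)*conj(1) + 1*(exp(2*I*pi/7))*conj(1) + 1*(exp(4*I*pi/7))*conj(1) + 1*(exp(6*I*pi/7))*conj(1) + 1*(exp(-6*I*pi/7))*conj(1) + 1*(exp(-4*I*pi/7))*conj(1) + 1*(exp(-2*I*pi/7))*conj(1)]
      = (1/7)[(1) + (exp(2*I*pi/7)) + (exp(4*I*pi/7)) + (exp(6*I*pi/7)) + (exp(-6*I*pi/7)) + (exp(-4*I*pi/7)) + (exp(-2*I*pi/7))] = 0/7 = 0
  <chi_6*chi_2, chi_1> = (1/7)[1*(1)*conj(1) + 1*(exp(2*I*pi/7))*conj(exp(2*I*pi/7)) + 1*(exp(4*I*pi/7))*conj(exp(4*I*pi/7)) + 1*(exp(6*I*pi/7))*conj(exp(6*I*pi/7)) + 1*(exp(-6*I*pi/7))*conj(exp(-6*I*pi/7)) + 1*(exp(-4*I*pi/7))*conj(exp(-4*I*pi/7)) + 1*(exp(-2*I*pi/7))*conj(exp(-2*I*pi/7))]
      = (1/7)[(1) + (1) + (1) + (1) + (1) + (1) + (1)] = 7/7 = 1
  <chi_6*chi_2, chi_2> = (1/7)[1*(1)*conj(1) + 1*(exp(2*I*pi/7))*conj(exp(4*I*pi/7)) + 1*(exp(4*I*pi/7))*conj(exp(-6*I*pi/7)) + 1*(exp(6*I*pi/7))*conj(exp(-2*I*pi/7)) + 1*(exp(-6*I*pi/7))*conj(exp(2*I*pi/7)) + 1*(exp(-4*I*pi/7))*conj(exp(6*I*pi/7)) + 1*(exp(-2*I*pi/7))*conj(exp(-4*I*pi/7))]
      = (1/7)[(1) + (exp(-2*I*pi/7)) + (exp(-4*I*pi/7)) + (exp(-6*I*pi/7)) + (exp(6*I*pi/7)) + (exp(4*I*pi/7)) + (exp(2*I*pi/7))] = 0/7 = 0
  <chi_6*chi_2, chi_3> = (1/7)[1*(1)*conj(1) + 1*(exp(2*I*pi/7))*conj(exp(6*I*pi/7)) + 1*(exp(4*I*pi/7))*conj(exp(-2*I*pi/7)) + 1*(exp(6*I*pi/7))*conj(exp(4*I*pi/7)) + 1*(exp(-6*I*pi/7))*conj(exp(-4*I*pi/7)) + 1*(exp(-4*I*pi/7))*conj(exp(2*I*pi/7)) + 1*(exp(-2*I*pi/7))*conj(exp(-6*I*pi/7))]
      = (1/7)[(1) + (exp(-4*I*pi/7)) + (exp(6*I*pi/7)) + (exp(2*I*pi/7)) + (exp(-2*I*pi/7)) + (exp(-6*I*pi/7)) + (exp(4*I*pi/7))] = 0/7 = 0
  <chi_6*chi_2, chi_4> = (1/7)[1*(1)*conj(1) + 1*(exp(2*I*pi/7))*conj(exp(-6*I*pi/7)) + 1*(exp(4*I*pi/7))*conj(exp(2*I*pi/7)) + 1*(exp(6*I*pi/7))*conj(exp(-4*I*pi/7)) + 1*(exp(-6*I*pi/7))*conj(exp(4*I*pi/7)) + 1*(exp(-4*I*pi/7))*conj(exp(-2*I*pi/7)) + 1*(exp(-2*I*pi/7))*conj(exp(6*I*pi/7))]
      = (1/7)[(1) + (exp(-6*I*pi/7)) + (exp(2*I*pi/7)) + (exp(-4*I*pi/7)) + (exp(4*I*pi/7)) + (exp(-2*I*pi/7)) + (exp(6*I*pi/7))] = 0/7 = 0
  <chi_6*chi_2, chi_5> = (1/7)[1*(1)*conj(1) + 1*(exp(2*I*pi/7))*conj(exp(-4*I*pi/7)) + 1*(exp(4*I*pi/7))*conj(exp(6*I*pi/7)) + 1*(exp(6*I*pi/7))*conj(exp(2*I*pi/7)) + 1*(exp(-6*I*pi/7))*conj(exp(-2*I*pi/7)) + 1*(exp(-4*I*pi/7))*conj(exp(-6*I*pi/7)) + 1*(exp(-2*I*pi/7))*conj(exp(4*I*pi/7))]
      = (1/7)[(1) + (exp(6*I*pi/7)) + (exp(-2*I*pi/7)) + (exp(4*I*pi/7)) + (exp(-4*I*pi/7)) + (exp(2*I*pi/7)) + (exp(-6*I*pi/7))] = 0/7 = 0
  <chi_6*chi_2, chi_6> = (1/7)[1*(1)*conj(1) + 1*(exp(2*I*pi/7))*conj(exp(-2*I*pi/7)) + 1*(exp(4*I*pi/7))*conj(exp(-4*I*pi/7)) + 1*(exp(6*I*pi/7))*conj(exp(-6*I*pi/7)) + 1*(exp(-6*I*pi/7))*conj(exp(6*I*pi/7)) + 1*(exp(-4*I*pi/7))*conj(exp(4*I*pi/7)) + 1*(exp(-2*I*pi/7))*conj(exp(2*I*pi/7))]
      = (1/7)[(1) + (exp(4*I*pi/7)) + (exp(-6*I*pi/7)) + (exp(-2*I*pi/7)) + (exp(2*I*pi/7)) + (exp(6*I*pi/7)) + (exp(-4*I*pi/7))] = 0/7 = 0
(Exp terms are combined using exp(i*s)*conj(exp(i*t)) = exp(i*(s-t)), and sums of them are collapsed using the identity that for every m > 1 the m distinct m-th roots of unity sum to 0, e.g. 1 + exp(2*I*pi/3) + exp(-2*I*pi/3) = 0.)
Hence the multiplicities are chi_1: 1. Dimension check: dim(chi_6)*dim(chi_2) = 1*1 = 1 and sum (mult * dim) = 1*1 = 1.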